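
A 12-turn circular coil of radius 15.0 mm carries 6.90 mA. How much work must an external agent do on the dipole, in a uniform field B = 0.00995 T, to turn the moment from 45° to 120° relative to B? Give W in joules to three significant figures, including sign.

W ≈ 7.03×10⁻⁷ J

m = NIA = NIπa² = 12·(0.00690)·π·(0.0150)² = 5.853×10⁻⁵ A·m².
W_ext = ΔU = −mB cosθ₂ + mB cosθ₁ = mB(cosθ₁ − cosθ₂).
W = (5.853×10⁻⁵)(0.00995)·(cos45° − cos120°) = (5.824×10⁻⁷)·(+1.2071) = 7.030×10⁻⁷ J.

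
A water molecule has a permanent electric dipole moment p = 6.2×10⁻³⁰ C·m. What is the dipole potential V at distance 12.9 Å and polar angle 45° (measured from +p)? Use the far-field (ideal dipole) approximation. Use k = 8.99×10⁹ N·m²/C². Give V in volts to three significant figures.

V ≈ 0.0237 V

The dipole potential is V = kp cosθ / r².
V = (8.99×10⁹)(6.20×10⁻³⁰)·cos45° / (1.29×10⁻⁹)² = 0.02368 V.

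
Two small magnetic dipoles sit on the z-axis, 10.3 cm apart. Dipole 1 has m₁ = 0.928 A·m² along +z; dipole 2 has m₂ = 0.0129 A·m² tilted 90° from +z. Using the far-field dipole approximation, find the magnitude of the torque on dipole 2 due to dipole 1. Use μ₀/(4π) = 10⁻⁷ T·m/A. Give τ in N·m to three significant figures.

Dipole B is on the axis of dipole A, so B₁ there is axial: B₁ = (μ₀/4π)·2m₁/r³ along +z.
B₁ = 2(10⁻⁷)(0.928)/(0.103)³ = 1.699×10⁻⁴ T.
τ = m₂ B₁ sinθ.
τ = (0.0129)(1.699×10⁻⁴)·sin90° = 2.191×10⁻⁶ N·m.

τ ≈ 2.19×10⁻⁶ N·m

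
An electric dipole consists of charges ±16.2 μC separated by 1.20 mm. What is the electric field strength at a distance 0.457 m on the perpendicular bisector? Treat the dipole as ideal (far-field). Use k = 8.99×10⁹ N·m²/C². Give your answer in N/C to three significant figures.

E ≈ 1830 N/C

Dipole moment p = qd = (1.62×10⁻⁵ C)(0.00120 m) = 1.944×10⁻⁸ C·m.
On the perpendicular bisector E = kp/r³ (half the axial value at the same distance).
E = (8.99×10⁹)(1.944×10⁻⁸) / (0.457)³ = 1831 N/C.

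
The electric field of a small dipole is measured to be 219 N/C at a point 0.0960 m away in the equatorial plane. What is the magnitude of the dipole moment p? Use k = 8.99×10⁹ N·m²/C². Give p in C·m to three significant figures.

In the equatorial plane E = kp/r³, so p = Er³/(k).
p = (219)·(0.0960)³ / (8.99×10⁹) = 2.155×10⁻¹¹ C·m.

p ≈ 2.16×10⁻¹¹ C·m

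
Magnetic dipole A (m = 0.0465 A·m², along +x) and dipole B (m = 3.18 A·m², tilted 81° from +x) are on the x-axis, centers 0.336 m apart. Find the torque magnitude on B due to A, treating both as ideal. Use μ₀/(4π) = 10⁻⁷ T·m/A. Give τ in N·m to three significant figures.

Dipole B is on the axis of dipole A, so B₁ there is axial: B₁ = (μ₀/4π)·2m₁/r³ along +x.
B₁ = 2(10⁻⁷)(0.0465)/(0.336)³ = 2.452×10⁻⁷ T.
τ = m₂ B₁ sinθ.
τ = (3.18)(2.452×10⁻⁷)·sin81° = 7.700×10⁻⁷ N·m.

τ ≈ 7.70×10⁻⁷ N·m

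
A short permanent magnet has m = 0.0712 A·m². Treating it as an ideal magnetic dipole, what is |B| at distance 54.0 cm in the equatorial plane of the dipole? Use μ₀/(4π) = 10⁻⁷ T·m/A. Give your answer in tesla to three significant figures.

B ≈ 4.52×10⁻⁸ T

In the equatorial plane B = (μ₀/4π)·m/r³ (half the axial value).
B = (10⁻⁷)·(0.0712) / (0.540)³ = 4.522×10⁻⁸ T.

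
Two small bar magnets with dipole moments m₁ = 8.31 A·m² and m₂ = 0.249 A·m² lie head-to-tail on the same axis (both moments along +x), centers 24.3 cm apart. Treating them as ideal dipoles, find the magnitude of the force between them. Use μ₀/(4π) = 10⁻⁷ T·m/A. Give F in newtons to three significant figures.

F ≈ 3.56×10⁻⁴ N

On-axis B of dipole 1: B = (μ₀/4π)·2m₁/r³. Force on dipole 2: F = m₂·dB/dr.
dB/dr = −(μ₀/4π)·6m₁/r⁴, so |F| = (μ₀/4π)·6m₁m₂/r⁴.
F = 6(10⁻⁷)(8.31)(0.249)/(0.243)⁴ = 3.561×10⁻⁴ N.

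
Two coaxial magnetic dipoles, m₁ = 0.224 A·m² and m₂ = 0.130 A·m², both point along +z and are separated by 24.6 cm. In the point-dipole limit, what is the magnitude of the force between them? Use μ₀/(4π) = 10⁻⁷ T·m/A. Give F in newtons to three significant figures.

On-axis B of dipole 1: B = (μ₀/4π)·2m₁/r³. Force on dipole 2: F = m₂·dB/dr.
dB/dr = −(μ₀/4π)·6m₁/r⁴, so |F| = (μ₀/4π)·6m₁m₂/r⁴.
F = 6(10⁻⁷)(0.224)(0.130)/(0.246)⁴ = 4.771×10⁻⁶ N.

F ≈ 4.77×10⁻⁶ N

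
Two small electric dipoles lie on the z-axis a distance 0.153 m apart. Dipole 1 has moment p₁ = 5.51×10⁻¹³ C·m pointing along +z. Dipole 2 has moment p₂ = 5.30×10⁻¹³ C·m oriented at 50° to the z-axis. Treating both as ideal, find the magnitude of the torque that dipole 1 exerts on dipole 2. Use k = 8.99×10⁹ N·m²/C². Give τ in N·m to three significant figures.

τ ≈ 1.12×10⁻¹² N·m

The second dipole sits on the axis of the first, so the field there is axial: E₁ = 2kp₁/r³ along +z.
E₁ = 2(8.99×10⁹)(5.51×10⁻¹³)/(0.153)³ = 2.766 N/C.
Torque on the second dipole: τ = p₂ E₁ sinθ.
τ = (5.30×10⁻¹³)(2.766)·sin50° = 1.123×10⁻¹² N·m.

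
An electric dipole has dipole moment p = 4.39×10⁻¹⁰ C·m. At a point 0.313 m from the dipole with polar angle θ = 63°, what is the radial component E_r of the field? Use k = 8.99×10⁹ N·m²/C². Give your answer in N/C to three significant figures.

E_r ≈ 117 N/C

For a dipole, E_r = (2kp cosθ)/r³.
kp/r³ = (8.99×10⁹)(4.39×10⁻¹⁰)/(0.313)³ = 128.7 N/C.
E_r = 2·128.7·cos63° = 116.9 N/C.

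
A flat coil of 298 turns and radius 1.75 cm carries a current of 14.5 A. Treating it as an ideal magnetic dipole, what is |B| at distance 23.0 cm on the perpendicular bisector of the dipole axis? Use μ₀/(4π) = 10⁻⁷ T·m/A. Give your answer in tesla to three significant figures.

B ≈ 3.42×10⁻⁵ T

m = NIA = NIπa² = 298·(14.5)·π·(0.0175)² = 4.157 A·m².
In the equatorial plane B = (μ₀/4π)·m/r³ (half the axial value).
B = (10⁻⁷)·(4.157) / (0.230)³ = 3.417×10⁻⁵ T.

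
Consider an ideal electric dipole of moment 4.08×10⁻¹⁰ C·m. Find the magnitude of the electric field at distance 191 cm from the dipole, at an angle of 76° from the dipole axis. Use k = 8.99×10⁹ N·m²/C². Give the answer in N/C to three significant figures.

E ≈ 0.571 N/C

At angle θ the dipole field magnitude is E = (kp/r³)·√(1 + 3cos²θ).
kp/r³ = (8.99×10⁹)(4.08×10⁻¹⁰) / (1.91)³ = 0.5264 N/C.
√(1 + 3cos²76°) = √(1 + 3·0.0585) = √1.1756 ≈ 1.0842.
E ≈ 0.5264 × 1.084 = 0.5707 N/C.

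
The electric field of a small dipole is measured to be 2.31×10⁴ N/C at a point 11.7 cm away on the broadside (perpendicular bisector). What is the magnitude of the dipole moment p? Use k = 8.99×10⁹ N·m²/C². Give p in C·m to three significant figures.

p ≈ 4.12×10⁻⁹ C·m

In the equatorial plane E = kp/r³, so p = Er³/(k).
p = (2.31×10⁴)·(0.117)³ / (8.99×10⁹) = 4.115×10⁻⁹ C·m.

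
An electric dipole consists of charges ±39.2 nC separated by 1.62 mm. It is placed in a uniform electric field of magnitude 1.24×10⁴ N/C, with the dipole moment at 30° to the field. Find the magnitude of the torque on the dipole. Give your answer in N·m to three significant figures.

τ ≈ 3.94×10⁻⁷ N·m

Dipole moment p = qd = (3.92×10⁻⁸ C)(0.00162 m) = 6.35×10⁻¹¹ C·m.
Torque on an electric dipole: τ = pE sinθ.
τ = (6.35×10⁻¹¹)(1.24×10⁴)·sin30° = 3.937×10⁻⁷ N·m.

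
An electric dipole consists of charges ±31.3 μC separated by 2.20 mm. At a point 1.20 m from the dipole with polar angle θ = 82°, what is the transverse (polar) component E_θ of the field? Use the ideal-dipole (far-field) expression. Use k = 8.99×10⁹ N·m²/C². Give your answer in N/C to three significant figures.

E_θ ≈ 355 N/C

Dipole moment p = qd = (3.13×10⁻⁵ C)(0.00220 m) = 6.886×10⁻⁸ C·m.
For a dipole, E_θ = (kp sinθ)/r³.
kp/r³ = (8.99×10⁹)(6.886×10⁻⁸)/(1.20)³ = 358.2 N/C.
E_θ = 358.2·sin82° = 354.8 N/C.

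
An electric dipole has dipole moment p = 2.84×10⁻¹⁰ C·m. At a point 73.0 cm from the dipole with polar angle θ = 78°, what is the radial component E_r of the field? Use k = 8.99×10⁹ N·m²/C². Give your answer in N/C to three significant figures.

For a dipole, E_r = (2kp cosθ)/r³.
kp/r³ = (8.99×10⁹)(2.84×10⁻¹⁰)/(0.730)³ = 6.563 N/C.
E_r = 2·6.563·cos78° = 2.729 N/C.

E_r ≈ 2.73 N/C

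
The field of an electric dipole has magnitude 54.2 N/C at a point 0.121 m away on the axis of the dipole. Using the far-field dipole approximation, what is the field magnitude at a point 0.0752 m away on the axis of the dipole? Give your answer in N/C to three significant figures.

Dipole fields scale as 1/r³ in the far field; the geometry is the same at both points.
E₂ = E₁ · (r₁/r₂)³ = 54.2 · (0.121/0.0752)³.
(r₁/r₂)³ = (1.609)³ = 4.166.
E₂ ≈ 225.8 N/C.

E ≈ 226 N/C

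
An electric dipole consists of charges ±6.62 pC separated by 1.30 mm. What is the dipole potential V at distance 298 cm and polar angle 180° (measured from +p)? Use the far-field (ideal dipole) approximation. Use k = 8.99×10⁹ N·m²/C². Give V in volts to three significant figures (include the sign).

V ≈ -8.71×10⁻⁶ V

Dipole moment p = qd = (6.62×10⁻¹² C)(0.00130 m) = 8.606×10⁻¹⁵ C·m.
The dipole potential is V = kp cosθ / r².
V = (8.99×10⁹)(8.606×10⁻¹⁵)·cos180° / (2.98)² = -8.712×10⁻⁶ V.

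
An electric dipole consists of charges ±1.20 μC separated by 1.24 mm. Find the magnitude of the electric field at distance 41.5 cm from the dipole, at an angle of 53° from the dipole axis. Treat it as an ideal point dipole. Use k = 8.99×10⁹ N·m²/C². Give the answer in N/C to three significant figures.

E ≈ 270 N/C

Dipole moment p = qd = (1.20×10⁻⁶ C)(0.00124 m) = 1.488×10⁻⁹ C·m.
At angle θ the dipole field magnitude is E = (kp/r³)·√(1 + 3cos²θ).
kp/r³ = (8.99×10⁹)(1.488×10⁻⁹) / (0.415)³ = 187.2 N/C.
√(1 + 3cos²53°) = √(1 + 3·0.3622) = √2.0865 ≈ 1.4445.
E ≈ 187.2 × 1.444 = 270.4 N/C.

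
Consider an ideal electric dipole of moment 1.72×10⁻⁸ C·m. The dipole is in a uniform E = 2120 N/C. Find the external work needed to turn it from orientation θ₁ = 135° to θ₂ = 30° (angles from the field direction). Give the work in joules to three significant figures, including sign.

W ≈ -5.74×10⁻⁵ J

W_ext = ΔU = U(θ₂) − U(θ₁) = −pE cosθ₂ − (−pE cosθ₁) = pE(cosθ₁ − cosθ₂).
W = (1.72×10⁻⁸)(2120)·(cos135° − cos30°) = (3.646×10⁻⁵)·(-1.5731) = -5.736×10⁻⁵ J.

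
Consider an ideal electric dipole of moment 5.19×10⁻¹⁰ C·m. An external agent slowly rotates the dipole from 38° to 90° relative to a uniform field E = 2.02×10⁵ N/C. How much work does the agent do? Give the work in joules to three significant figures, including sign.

W ≈ 8.26×10⁻⁵ J

W_ext = ΔU = U(θ₂) − U(θ₁) = −pE cosθ₂ − (−pE cosθ₁) = pE(cosθ₁ − cosθ₂).
W = (5.19×10⁻¹⁰)(2.02×10⁵)·(cos38° − cos90°) = (1.048×10⁻⁴)·(+0.7880) = 8.261×10⁻⁵ J.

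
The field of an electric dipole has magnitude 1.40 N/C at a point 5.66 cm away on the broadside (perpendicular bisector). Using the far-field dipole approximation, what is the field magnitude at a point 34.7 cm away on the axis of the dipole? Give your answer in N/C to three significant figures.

E ≈ 0.0122 N/C

Dipole fields scale as 1/r³ in the far field.
The axial field is twice the equatorial field at the same r, so the geometry factor is 2/1.
E₂ = E₁ · (2/1) · (r₁/r₂)³ = 1.40 · 2 · (5.66/34.7)³.
(r₁/r₂)³ = (0.1631)³ = 0.00434.
E₂ ≈ 0.01215 N/C.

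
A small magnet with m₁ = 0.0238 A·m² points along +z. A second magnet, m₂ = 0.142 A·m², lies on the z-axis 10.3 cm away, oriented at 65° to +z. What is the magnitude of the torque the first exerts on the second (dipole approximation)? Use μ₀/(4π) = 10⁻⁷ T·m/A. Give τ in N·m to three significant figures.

Dipole B is on the axis of dipole A, so B₁ there is axial: B₁ = (μ₀/4π)·2m₁/r³ along +z.
B₁ = 2(10⁻⁷)(0.0238)/(0.103)³ = 4.356×10⁻⁶ T.
τ = m₂ B₁ sinθ.
τ = (0.142)(4.356×10⁻⁶)·sin65° = 5.606×10⁻⁷ N·m.

τ ≈ 5.61×10⁻⁷ N·m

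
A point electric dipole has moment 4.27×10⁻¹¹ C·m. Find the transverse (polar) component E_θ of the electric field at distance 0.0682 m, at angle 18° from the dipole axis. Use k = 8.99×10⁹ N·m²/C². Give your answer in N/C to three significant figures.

For a dipole, E_θ = (kp sinθ)/r³.
kp/r³ = (8.99×10⁹)(4.27×10⁻¹¹)/(0.0682)³ = 1210 N/C.
E_θ = 1210·sin18° = 374.0 N/C.

E_θ ≈ 374 N/C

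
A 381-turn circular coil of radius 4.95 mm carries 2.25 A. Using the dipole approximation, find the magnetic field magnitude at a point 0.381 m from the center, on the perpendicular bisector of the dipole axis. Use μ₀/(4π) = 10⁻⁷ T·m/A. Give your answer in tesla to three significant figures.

m = NIA = NIπa² = 381·(2.25)·π·(0.00495)² = 0.06599 A·m².
In the equatorial plane B = (μ₀/4π)·m/r³ (half the axial value).
B = (10⁻⁷)·(0.06599) / (0.381)³ = 1.193×10⁻⁷ T.

B ≈ 1.19×10⁻⁷ T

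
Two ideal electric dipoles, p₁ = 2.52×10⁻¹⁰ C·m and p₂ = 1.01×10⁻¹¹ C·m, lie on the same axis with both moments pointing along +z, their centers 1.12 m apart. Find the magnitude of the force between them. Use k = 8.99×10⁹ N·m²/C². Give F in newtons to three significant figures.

F ≈ 8.72×10⁻¹¹ N

On-axis field of dipole 1 at distance r: E = 2kp₁/r³. Force on dipole 2 is F = p₂·dE/dr (gradient along axis).
dE/dr = −6kp₁/r⁴, so |F| = 6kp₁p₂/r⁴ (attractive for aligned moments).
F = 6(8.99×10⁹)(2.52×10⁻¹⁰)(1.01×10⁻¹¹)/(1.12)⁴ = 8.725×10⁻¹¹ N.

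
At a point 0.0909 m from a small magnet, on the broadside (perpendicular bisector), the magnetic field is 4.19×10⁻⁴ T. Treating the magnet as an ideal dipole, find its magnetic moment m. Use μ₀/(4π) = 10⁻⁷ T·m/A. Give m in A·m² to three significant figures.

m ≈ 3.15 A·m²

In the equatorial plane B = (μ₀/4π)·m/r³, so m = Br³·4π/(μ₀).
m = (4.19×10⁻⁴)·(0.0909)³ / (10⁻⁷) = 3.147 A·m².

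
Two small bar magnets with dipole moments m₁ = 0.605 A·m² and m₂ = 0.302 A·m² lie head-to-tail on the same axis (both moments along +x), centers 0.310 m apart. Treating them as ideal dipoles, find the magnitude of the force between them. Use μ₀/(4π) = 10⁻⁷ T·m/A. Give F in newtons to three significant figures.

F ≈ 1.19×10⁻⁵ N

On-axis B of dipole 1: B = (μ₀/4π)·2m₁/r³. Force on dipole 2: F = m₂·dB/dr.
dB/dr = −(μ₀/4π)·6m₁/r⁴, so |F| = (μ₀/4π)·6m₁m₂/r⁴.
F = 6(10⁻⁷)(0.605)(0.302)/(0.310)⁴ = 1.187×10⁻⁵ N.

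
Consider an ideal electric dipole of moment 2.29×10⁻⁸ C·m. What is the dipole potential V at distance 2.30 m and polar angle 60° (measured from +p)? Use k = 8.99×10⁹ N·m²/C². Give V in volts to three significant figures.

V ≈ 19.5 V

The dipole potential is V = kp cosθ / r².
V = (8.99×10⁹)(2.29×10⁻⁸)·cos60° / (2.30)² = 19.46 V.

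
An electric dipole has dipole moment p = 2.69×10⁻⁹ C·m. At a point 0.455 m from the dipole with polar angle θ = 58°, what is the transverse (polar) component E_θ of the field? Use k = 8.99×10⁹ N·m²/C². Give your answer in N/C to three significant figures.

E_θ ≈ 218 N/C

For a dipole, E_θ = (kp sinθ)/r³.
kp/r³ = (8.99×10⁹)(2.69×10⁻⁹)/(0.455)³ = 256.7 N/C.
E_θ = 256.7·sin58° = 217.7 N/C.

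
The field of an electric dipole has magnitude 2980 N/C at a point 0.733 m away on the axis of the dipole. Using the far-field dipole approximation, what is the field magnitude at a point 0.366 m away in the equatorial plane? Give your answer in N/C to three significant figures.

E ≈ 1.20×10⁴ N/C

Dipole fields scale as 1/r³ in the far field.
The axial field is twice the equatorial field at the same r, so the geometry factor is 1/2.
E₂ = E₁ · (1/2) · (r₁/r₂)³ = 2980 · 0.5 · (0.733/0.366)³.
(r₁/r₂)³ = (2.003)³ = 8.033.
E₂ ≈ 1.197×10⁴ N/C.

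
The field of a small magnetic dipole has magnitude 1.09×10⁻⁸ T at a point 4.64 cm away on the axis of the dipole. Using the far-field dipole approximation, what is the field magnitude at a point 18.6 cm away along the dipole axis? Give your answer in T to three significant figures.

Dipole fields scale as 1/r³ in the far field; the geometry is the same at both points.
B₂ = B₁ · (r₁/r₂)³ = 1.09×10⁻⁸ · (4.64/18.6)³.
(r₁/r₂)³ = (0.2495)³ = 0.01552.
B₂ ≈ 1.692×10⁻¹⁰ T.

B ≈ 1.69×10⁻¹⁰ T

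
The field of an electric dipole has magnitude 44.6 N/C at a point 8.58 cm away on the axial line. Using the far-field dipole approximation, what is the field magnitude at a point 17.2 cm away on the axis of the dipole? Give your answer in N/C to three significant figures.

E ≈ 5.54 N/C

Dipole fields scale as 1/r³ in the far field; the geometry is the same at both points.
E₂ = E₁ · (r₁/r₂)³ = 44.6 · (8.58/17.2)³.
(r₁/r₂)³ = (0.4988)³ = 0.1241.
E₂ ≈ 5.536 N/C.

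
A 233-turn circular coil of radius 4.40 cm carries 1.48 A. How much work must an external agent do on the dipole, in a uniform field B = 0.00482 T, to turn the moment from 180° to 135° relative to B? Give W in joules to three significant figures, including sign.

m = NIA = NIπa² = 233·(1.48)·π·(0.0440)² = 2.097 A·m².
W_ext = ΔU = −mB cosθ₂ + mB cosθ₁ = mB(cosθ₁ − cosθ₂).
W = (2.097)(0.00482)·(cos180° − cos135°) = (0.01011)·(-0.2929) = -0.002960 J.

W ≈ -0.00296 J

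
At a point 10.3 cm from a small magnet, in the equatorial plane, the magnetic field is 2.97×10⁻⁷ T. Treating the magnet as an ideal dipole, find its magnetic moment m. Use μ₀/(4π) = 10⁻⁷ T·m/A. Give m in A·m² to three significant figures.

In the equatorial plane B = (μ₀/4π)·m/r³, so m = Br³·4π/(μ₀).
m = (2.97×10⁻⁷)·(0.103)³ / (10⁻⁷) = 0.003245 A·m².

m ≈ 0.00325 A·m²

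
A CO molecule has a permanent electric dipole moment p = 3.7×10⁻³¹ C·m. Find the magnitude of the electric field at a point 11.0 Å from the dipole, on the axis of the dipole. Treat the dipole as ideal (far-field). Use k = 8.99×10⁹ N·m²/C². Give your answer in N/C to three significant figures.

E ≈ 5.00×10⁶ N/C

On the dipole axis E = 2kp/r³.
E = 2·(8.99×10⁹)(3.70×10⁻³¹) / (1.10×10⁻⁹)³ = 4.998×10⁶ N/C.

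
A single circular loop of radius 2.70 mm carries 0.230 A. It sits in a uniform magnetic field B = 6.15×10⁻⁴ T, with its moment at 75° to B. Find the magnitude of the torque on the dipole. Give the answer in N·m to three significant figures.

Magnetic moment m = IA = Iπa² = (0.230)·π·(0.00270)² = 5.268×10⁻⁶ A·m².
Torque on a magnetic dipole: τ = mB sinθ.
τ = (5.268×10⁻⁶)(6.15×10⁻⁴)·sin75° = 3.129×10⁻⁹ N·m.

τ ≈ 3.13×10⁻⁹ N·m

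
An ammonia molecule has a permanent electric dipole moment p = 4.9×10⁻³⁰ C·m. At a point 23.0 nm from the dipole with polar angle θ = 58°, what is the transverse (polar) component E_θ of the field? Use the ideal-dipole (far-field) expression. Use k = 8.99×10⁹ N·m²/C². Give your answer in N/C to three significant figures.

E_θ ≈ 3070 N/C

For a dipole, E_θ = (kp sinθ)/r³.
kp/r³ = (8.99×10⁹)(4.90×10⁻³⁰)/(2.30×10⁻⁸)³ = 3621 N/C.
E_θ = 3621·sin58° = 3070 N/C.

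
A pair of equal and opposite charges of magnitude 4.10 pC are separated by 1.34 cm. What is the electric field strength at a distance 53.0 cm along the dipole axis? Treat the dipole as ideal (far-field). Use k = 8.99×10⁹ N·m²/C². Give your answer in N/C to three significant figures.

Dipole moment p = qd = (4.10×10⁻¹² C)(0.0134 m) = 5.494×10⁻¹⁴ C·m.
On the dipole axis E = 2kp/r³.
E = 2·(8.99×10⁹)(5.494×10⁻¹⁴) / (0.530)³ = 0.006635 N/C.

E ≈ 0.00664 N/C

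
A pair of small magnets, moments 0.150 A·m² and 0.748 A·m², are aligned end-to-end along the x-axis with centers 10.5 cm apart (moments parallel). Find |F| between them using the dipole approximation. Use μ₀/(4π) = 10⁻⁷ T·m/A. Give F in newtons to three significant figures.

F ≈ 5.54×10⁻⁴ N

On-axis B of dipole 1: B = (μ₀/4π)·2m₁/r³. Force on dipole 2: F = m₂·dB/dr.
dB/dr = −(μ₀/4π)·6m₁/r⁴, so |F| = (μ₀/4π)·6m₁m₂/r⁴.
F = 6(10⁻⁷)(0.150)(0.748)/(0.105)⁴ = 5.538×10⁻⁴ N.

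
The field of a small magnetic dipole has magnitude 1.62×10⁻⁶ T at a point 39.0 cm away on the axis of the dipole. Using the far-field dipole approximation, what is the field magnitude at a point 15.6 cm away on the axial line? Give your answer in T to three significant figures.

Dipole fields scale as 1/r³ in the far field; the geometry is the same at both points.
B₂ = B₁ · (r₁/r₂)³ = 1.62×10⁻⁶ · (39.0/15.6)³.
(r₁/r₂)³ = (2.5)³ = 15.62.
B₂ ≈ 2.531×10⁻⁵ T.

B ≈ 2.53×10⁻⁵ T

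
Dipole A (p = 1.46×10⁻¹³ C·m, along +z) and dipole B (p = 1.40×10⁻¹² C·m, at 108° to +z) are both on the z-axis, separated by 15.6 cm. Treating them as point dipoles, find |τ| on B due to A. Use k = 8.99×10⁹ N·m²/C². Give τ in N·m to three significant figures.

The second dipole sits on the axis of the first, so the field there is axial: E₁ = 2kp₁/r³ along +z.
E₁ = 2(8.99×10⁹)(1.46×10⁻¹³)/(0.156)³ = 0.6915 N/C.
Torque on the second dipole: τ = p₂ E₁ sinθ.
τ = (1.40×10⁻¹²)(0.6915)·sin108° = 9.207×10⁻¹³ N·m.

τ ≈ 9.21×10⁻¹³ N·m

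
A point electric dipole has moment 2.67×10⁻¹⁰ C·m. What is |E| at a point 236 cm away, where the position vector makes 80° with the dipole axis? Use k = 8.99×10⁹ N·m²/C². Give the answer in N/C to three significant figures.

At angle θ the dipole field magnitude is E = (kp/r³)·√(1 + 3cos²θ).
kp/r³ = (8.99×10⁹)(2.67×10⁻¹⁰) / (2.36)³ = 0.1826 N/C.
√(1 + 3cos²80°) = √(1 + 3·0.0302) = √1.0905 ≈ 1.0443.
E ≈ 0.1826 × 1.044 = 0.1907 N/C.

E ≈ 0.191 N/C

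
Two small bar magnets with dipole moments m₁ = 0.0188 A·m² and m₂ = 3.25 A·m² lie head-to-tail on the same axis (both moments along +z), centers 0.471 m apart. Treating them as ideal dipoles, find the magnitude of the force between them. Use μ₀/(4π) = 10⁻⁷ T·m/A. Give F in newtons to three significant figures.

On-axis B of dipole 1: B = (μ₀/4π)·2m₁/r³. Force on dipole 2: F = m₂·dB/dr.
dB/dr = −(μ₀/4π)·6m₁/r⁴, so |F| = (μ₀/4π)·6m₁m₂/r⁴.
F = 6(10⁻⁷)(0.0188)(3.25)/(0.471)⁴ = 7.449×10⁻⁷ N.

F ≈ 7.45×10⁻⁷ N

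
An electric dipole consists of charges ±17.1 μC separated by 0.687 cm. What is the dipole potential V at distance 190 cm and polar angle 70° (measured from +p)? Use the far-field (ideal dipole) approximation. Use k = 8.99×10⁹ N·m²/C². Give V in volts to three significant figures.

Dipole moment p = qd = (1.71×10⁻⁵ C)(0.00687 m) = 1.175×10⁻⁷ C·m.
The dipole potential is V = kp cosθ / r².
V = (8.99×10⁹)(1.175×10⁻⁷)·cos70° / (1.90)² = 100.1 V.

V ≈ 100 V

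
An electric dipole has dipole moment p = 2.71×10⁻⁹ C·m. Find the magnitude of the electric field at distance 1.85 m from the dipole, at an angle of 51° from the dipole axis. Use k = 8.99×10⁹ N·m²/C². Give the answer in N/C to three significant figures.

E ≈ 5.69 N/C

At angle θ the dipole field magnitude is E = (kp/r³)·√(1 + 3cos²θ).
kp/r³ = (8.99×10⁹)(2.71×10⁻⁹) / (1.85)³ = 3.848 N/C.
√(1 + 3cos²51°) = √(1 + 3·0.3960) = √2.1881 ≈ 1.4792.
E ≈ 3.848 × 1.479 = 5.692 N/C.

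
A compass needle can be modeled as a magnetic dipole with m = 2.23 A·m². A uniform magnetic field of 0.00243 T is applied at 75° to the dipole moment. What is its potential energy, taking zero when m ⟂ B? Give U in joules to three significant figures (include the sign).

U ≈ -0.00140 J

U = −m·B = −mB cosθ.
U = −(2.23)(0.00243)·cos75° = -0.001403 J.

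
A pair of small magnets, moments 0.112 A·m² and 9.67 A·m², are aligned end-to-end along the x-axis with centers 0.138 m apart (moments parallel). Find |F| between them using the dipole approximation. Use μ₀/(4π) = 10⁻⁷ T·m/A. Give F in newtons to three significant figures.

On-axis B of dipole 1: B = (μ₀/4π)·2m₁/r³. Force on dipole 2: F = m₂·dB/dr.
dB/dr = −(μ₀/4π)·6m₁/r⁴, so |F| = (μ₀/4π)·6m₁m₂/r⁴.
F = 6(10⁻⁷)(0.112)(9.67)/(0.138)⁴ = 0.001792 N.

F ≈ 0.00179 N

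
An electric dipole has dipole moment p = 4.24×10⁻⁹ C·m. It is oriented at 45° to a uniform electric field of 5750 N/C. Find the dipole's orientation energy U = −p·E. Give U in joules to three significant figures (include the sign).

U ≈ -1.72×10⁻⁵ J

U = −p·E = −pE cosθ.
U = −(4.24×10⁻⁹)(5750)·cos45° = -1.724×10⁻⁵ J.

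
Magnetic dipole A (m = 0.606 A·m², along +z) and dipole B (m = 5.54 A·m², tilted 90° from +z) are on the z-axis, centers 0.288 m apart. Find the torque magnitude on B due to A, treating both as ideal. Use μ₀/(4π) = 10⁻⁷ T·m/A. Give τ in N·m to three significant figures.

τ ≈ 2.81×10⁻⁵ N·m

Dipole B is on the axis of dipole A, so B₁ there is axial: B₁ = (μ₀/4π)·2m₁/r³ along +z.
B₁ = 2(10⁻⁷)(0.606)/(0.288)³ = 5.074×10⁻⁶ T.
τ = m₂ B₁ sinθ.
τ = (5.54)(5.074×10⁻⁶)·sin90° = 2.811×10⁻⁵ N·m.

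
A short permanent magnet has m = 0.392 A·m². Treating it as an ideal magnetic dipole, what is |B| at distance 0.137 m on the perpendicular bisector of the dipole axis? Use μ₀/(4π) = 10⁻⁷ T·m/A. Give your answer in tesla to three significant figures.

B ≈ 1.52×10⁻⁵ T

In the equatorial plane B = (μ₀/4π)·m/r³ (half the axial value).
B = (10⁻⁷)·(0.392) / (0.137)³ = 1.524×10⁻⁵ T.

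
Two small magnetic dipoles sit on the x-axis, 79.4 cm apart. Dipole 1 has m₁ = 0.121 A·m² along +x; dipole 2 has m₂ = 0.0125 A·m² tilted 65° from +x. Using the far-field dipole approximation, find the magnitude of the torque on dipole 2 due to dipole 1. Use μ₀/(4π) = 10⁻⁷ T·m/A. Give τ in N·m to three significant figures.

Dipole B is on the axis of dipole A, so B₁ there is axial: B₁ = (μ₀/4π)·2m₁/r³ along +x.
B₁ = 2(10⁻⁷)(0.121)/(0.794)³ = 4.835×10⁻⁸ T.
τ = m₂ B₁ sinθ.
τ = (0.0125)(4.835×10⁻⁸)·sin65° = 5.477×10⁻¹⁰ N·m.

τ ≈ 5.48×10⁻¹⁰ N·m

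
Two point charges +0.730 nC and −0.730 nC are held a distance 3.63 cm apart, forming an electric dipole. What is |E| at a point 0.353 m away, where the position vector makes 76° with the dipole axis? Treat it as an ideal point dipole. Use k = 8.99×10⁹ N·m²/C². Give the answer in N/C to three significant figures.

Dipole moment p = qd = (7.30×10⁻¹⁰ C)(0.0363 m) = 2.65×10⁻¹¹ C·m.
At angle θ the dipole field magnitude is E = (kp/r³)·√(1 + 3cos²θ).
kp/r³ = (8.99×10⁹)(2.65×10⁻¹¹) / (0.353)³ = 5.416 N/C.
√(1 + 3cos²76°) = √(1 + 3·0.0585) = √1.1756 ≈ 1.0842.
E ≈ 5.416 × 1.084 = 5.872 N/C.

E ≈ 5.87 N/C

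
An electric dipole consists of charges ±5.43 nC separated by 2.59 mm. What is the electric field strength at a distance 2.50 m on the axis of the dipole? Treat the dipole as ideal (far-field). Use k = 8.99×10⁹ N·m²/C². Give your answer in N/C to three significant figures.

E ≈ 0.0162 N/C

Dipole moment p = qd = (5.43×10⁻⁹ C)(0.00259 m) = 1.406×10⁻¹¹ C·m.
On the dipole axis E = 2kp/r³.
E = 2·(8.99×10⁹)(1.406×10⁻¹¹) / (2.50)³ = 0.01618 N/C.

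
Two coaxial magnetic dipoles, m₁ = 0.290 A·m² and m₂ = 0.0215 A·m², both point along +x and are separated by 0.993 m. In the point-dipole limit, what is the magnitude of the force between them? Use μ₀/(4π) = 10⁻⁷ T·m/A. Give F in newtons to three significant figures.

On-axis B of dipole 1: B = (μ₀/4π)·2m₁/r³. Force on dipole 2: F = m₂·dB/dr.
dB/dr = −(μ₀/4π)·6m₁/r⁴, so |F| = (μ₀/4π)·6m₁m₂/r⁴.
F = 6(10⁻⁷)(0.290)(0.0215)/(0.993)⁴ = 3.848×10⁻⁹ N.

F ≈ 3.85×10⁻⁹ N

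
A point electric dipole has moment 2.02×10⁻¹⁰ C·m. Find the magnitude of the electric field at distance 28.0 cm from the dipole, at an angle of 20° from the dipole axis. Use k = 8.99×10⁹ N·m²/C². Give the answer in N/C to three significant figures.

At angle θ the dipole field magnitude is E = (kp/r³)·√(1 + 3cos²θ).
kp/r³ = (8.99×10⁹)(2.02×10⁻¹⁰) / (0.280)³ = 82.73 N/C.
√(1 + 3cos²20°) = √(1 + 3·0.8830) = √3.6491 ≈ 1.9103.
E ≈ 82.73 × 1.910 = 158.0 N/C.

E ≈ 158 N/C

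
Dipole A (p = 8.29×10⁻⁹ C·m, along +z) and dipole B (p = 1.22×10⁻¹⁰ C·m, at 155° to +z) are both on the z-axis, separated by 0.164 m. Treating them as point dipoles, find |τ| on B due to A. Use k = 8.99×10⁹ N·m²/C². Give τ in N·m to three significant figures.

The second dipole sits on the axis of the first, so the field there is axial: E₁ = 2kp₁/r³ along +z.
E₁ = 2(8.99×10⁹)(8.29×10⁻⁹)/(0.164)³ = 3.379×10⁴ N/C.
Torque on the second dipole: τ = p₂ E₁ sinθ.
τ = (1.22×10⁻¹⁰)(3.379×10⁴)·sin155° = 1.742×10⁻⁶ N·m.

τ ≈ 1.74×10⁻⁶ N·m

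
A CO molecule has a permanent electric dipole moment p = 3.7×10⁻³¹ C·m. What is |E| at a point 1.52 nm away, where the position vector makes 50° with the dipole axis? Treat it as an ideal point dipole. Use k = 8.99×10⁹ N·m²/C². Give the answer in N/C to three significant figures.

E ≈ 1.42×10⁶ N/C

At angle θ the dipole field magnitude is E = (kp/r³)·√(1 + 3cos²θ).
kp/r³ = (8.99×10⁹)(3.70×10⁻³¹) / (1.52×10⁻⁹)³ = 9.472×10⁵ N/C.
√(1 + 3cos²50°) = √(1 + 3·0.4132) = √2.2395 ≈ 1.4965.
E ≈ 9.472×10⁵ × 1.497 = 1.417×10⁶ N/C.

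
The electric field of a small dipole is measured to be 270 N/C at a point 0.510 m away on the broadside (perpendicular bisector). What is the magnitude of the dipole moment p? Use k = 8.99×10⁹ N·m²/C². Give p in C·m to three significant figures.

In the equatorial plane E = kp/r³, so p = Er³/(k).
p = (270)·(0.510)³ / (8.99×10⁹) = 3.984×10⁻⁹ C·m.

p ≈ 3.98×10⁻⁹ C·m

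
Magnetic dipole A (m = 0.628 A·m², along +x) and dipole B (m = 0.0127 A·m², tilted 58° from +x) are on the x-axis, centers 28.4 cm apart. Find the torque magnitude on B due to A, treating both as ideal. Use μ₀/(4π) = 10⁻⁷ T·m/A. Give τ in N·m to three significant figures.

τ ≈ 5.91×10⁻⁸ N·m

Dipole B is on the axis of dipole A, so B₁ there is axial: B₁ = (μ₀/4π)·2m₁/r³ along +x.
B₁ = 2(10⁻⁷)(0.628)/(0.284)³ = 5.483×10⁻⁶ T.
τ = m₂ B₁ sinθ.
τ = (0.0127)(5.483×10⁻⁶)·sin58° = 5.906×10⁻⁸ N·m.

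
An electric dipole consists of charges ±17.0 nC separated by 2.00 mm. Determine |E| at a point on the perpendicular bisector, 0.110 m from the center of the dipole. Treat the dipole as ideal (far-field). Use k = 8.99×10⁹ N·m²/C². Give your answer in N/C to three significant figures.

Dipole moment p = qd = (1.70×10⁻⁸ C)(0.00200 m) = 3.40×10⁻¹¹ C·m.
On the perpendicular bisector E = kp/r³ (half the axial value at the same distance).
E = (8.99×10⁹)(3.40×10⁻¹¹) / (0.110)³ = 229.6 N/C.

E ≈ 230 N/C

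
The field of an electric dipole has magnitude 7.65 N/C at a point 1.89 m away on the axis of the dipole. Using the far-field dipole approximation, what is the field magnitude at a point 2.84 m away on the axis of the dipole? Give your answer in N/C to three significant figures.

Dipole fields scale as 1/r³ in the far field; the geometry is the same at both points.
E₂ = E₁ · (r₁/r₂)³ = 7.65 · (1.89/2.84)³.
(r₁/r₂)³ = (0.6655)³ = 0.2947.
E₂ ≈ 2.255 N/C.

E ≈ 2.25 N/C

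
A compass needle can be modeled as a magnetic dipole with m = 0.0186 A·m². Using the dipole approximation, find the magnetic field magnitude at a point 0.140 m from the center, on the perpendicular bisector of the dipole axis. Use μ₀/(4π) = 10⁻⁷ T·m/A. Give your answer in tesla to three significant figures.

In the equatorial plane B = (μ₀/4π)·m/r³ (half the axial value).
B = (10⁻⁷)·(0.0186) / (0.140)³ = 6.778×10⁻⁷ T.

B ≈ 6.78×10⁻⁷ T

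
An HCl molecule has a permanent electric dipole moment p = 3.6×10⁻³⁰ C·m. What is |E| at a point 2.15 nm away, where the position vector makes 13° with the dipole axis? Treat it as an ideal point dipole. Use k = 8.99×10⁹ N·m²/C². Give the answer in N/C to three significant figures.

At angle θ the dipole field magnitude is E = (kp/r³)·√(1 + 3cos²θ).
kp/r³ = (8.99×10⁹)(3.60×10⁻³⁰) / (2.15×10⁻⁹)³ = 3.256×10⁶ N/C.
√(1 + 3cos²13°) = √(1 + 3·0.9494) = √3.8482 ≈ 1.9617.
E ≈ 3.256×10⁶ × 1.962 = 6.388×10⁶ N/C.

E ≈ 6.39×10⁶ N/C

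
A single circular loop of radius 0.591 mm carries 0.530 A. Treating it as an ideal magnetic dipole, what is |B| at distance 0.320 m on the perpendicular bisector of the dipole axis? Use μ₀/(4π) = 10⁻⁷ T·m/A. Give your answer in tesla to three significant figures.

Magnetic moment m = IA = Iπa² = (0.530)·π·(5.91×10⁻⁴)² = 5.816×10⁻⁷ A·m².
In the equatorial plane B = (μ₀/4π)·m/r³ (half the axial value).
B = (10⁻⁷)·(5.816×10⁻⁷) / (0.320)³ = 1.775×10⁻¹² T.

B ≈ 1.77×10⁻¹² T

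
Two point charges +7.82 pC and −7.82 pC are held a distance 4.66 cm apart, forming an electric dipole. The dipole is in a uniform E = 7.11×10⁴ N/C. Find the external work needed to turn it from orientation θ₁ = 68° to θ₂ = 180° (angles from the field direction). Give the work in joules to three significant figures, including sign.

W ≈ 3.56×10⁻⁸ J

Dipole moment p = qd = (7.82×10⁻¹² C)(0.0466 m) = 3.644×10⁻¹³ C·m.
W_ext = ΔU = U(θ₂) − U(θ₁) = −pE cosθ₂ − (−pE cosθ₁) = pE(cosθ₁ − cosθ₂).
W = (3.644×10⁻¹³)(7.11×10⁴)·(cos68° − cos180°) = (2.591×10⁻⁸)·(+1.3746) = 3.561×10⁻⁸ J.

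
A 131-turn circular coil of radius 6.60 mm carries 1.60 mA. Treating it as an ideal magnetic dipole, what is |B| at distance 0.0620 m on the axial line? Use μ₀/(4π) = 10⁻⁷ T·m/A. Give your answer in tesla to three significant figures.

B ≈ 2.41×10⁻⁸ T

m = NIA = NIπa² = 131·(0.00160)·π·(0.00660)² = 2.868×10⁻⁵ A·m².
On axis B = (μ₀/4π)·2m/r³.
B = 2·(10⁻⁷)·(2.868×10⁻⁵) / (0.0620)³ = 2.407×10⁻⁸ T.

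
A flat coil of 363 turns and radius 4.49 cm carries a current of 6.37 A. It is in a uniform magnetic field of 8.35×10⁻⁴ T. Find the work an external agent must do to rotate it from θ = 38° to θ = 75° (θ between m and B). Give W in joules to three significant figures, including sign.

W ≈ 0.00647 J

m = NIA = NIπa² = 363·(6.37)·π·(0.0449)² = 14.64 A·m².
W_ext = ΔU = −mB cosθ₂ + mB cosθ₁ = mB(cosθ₁ − cosθ₂).
W = (14.64)(8.35×10⁻⁴)·(cos38° − cos75°) = (0.01222)·(+0.5292) = 0.006469 J.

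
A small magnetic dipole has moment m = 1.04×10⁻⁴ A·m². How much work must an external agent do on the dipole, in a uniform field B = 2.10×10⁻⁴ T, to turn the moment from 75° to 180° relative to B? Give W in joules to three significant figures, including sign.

W ≈ 2.75×10⁻⁸ J

W_ext = ΔU = −mB cosθ₂ + mB cosθ₁ = mB(cosθ₁ − cosθ₂).
W = (1.04×10⁻⁴)(2.10×10⁻⁴)·(cos75° − cos180°) = (2.184×10⁻⁸)·(+1.2588) = 2.749×10⁻⁸ J.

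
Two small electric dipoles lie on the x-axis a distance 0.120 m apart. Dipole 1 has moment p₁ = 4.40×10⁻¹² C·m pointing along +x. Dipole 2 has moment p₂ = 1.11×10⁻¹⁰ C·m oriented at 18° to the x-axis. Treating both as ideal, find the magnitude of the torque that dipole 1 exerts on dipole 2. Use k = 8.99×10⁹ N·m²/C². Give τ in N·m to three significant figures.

τ ≈ 1.57×10⁻⁹ N·m

The second dipole sits on the axis of the first, so the field there is axial: E₁ = 2kp₁/r³ along +x.
E₁ = 2(8.99×10⁹)(4.40×10⁻¹²)/(0.120)³ = 45.78 N/C.
Torque on the second dipole: τ = p₂ E₁ sinθ.
τ = (1.11×10⁻¹⁰)(45.78)·sin18° = 1.570×10⁻⁹ N·m.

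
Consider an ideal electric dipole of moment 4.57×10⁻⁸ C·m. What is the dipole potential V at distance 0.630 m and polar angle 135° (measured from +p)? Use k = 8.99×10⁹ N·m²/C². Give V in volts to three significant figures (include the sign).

The dipole potential is V = kp cosθ / r².
V = (8.99×10⁹)(4.57×10⁻⁸)·cos135° / (0.630)² = -731.9 V.

V ≈ -732 V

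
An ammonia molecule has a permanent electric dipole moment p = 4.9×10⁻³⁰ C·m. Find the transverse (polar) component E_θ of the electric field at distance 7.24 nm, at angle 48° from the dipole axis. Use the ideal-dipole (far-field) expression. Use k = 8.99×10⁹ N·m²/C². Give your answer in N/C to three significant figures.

For a dipole, E_θ = (kp sinθ)/r³.
kp/r³ = (8.99×10⁹)(4.90×10⁻³⁰)/(7.24×10⁻⁹)³ = 1.161×10⁵ N/C.
E_θ = 1.161×10⁵·sin48° = 8.626×10⁴ N/C.

E_θ ≈ 8.63×10⁴ N/C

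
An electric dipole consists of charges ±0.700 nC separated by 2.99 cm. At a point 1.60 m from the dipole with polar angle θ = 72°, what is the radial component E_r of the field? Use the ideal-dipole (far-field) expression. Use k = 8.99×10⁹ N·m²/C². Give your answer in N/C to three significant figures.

Dipole moment p = qd = (7.00×10⁻¹⁰ C)(0.0299 m) = 2.093×10⁻¹¹ C·m.
For a dipole, E_r = (2kp cosθ)/r³.
kp/r³ = (8.99×10⁹)(2.093×10⁻¹¹)/(1.60)³ = 0.04594 N/C.
E_r = 2·0.04594·cos72° = 0.02839 N/C.

E_r ≈ 0.0284 N/C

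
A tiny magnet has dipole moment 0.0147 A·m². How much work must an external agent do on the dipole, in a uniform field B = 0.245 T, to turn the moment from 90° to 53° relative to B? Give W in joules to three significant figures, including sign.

W ≈ -0.00217 J

W_ext = ΔU = −mB cosθ₂ + mB cosθ₁ = mB(cosθ₁ − cosθ₂).
W = (0.0147)(0.245)·(cos90° − cos53°) = (0.003601)·(-0.6018) = -0.002167 J.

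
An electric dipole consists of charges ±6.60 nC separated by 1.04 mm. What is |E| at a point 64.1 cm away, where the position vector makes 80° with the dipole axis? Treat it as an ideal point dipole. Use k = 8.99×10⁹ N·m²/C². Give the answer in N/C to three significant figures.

E ≈ 0.245 N/C

Dipole moment p = qd = (6.60×10⁻⁹ C)(0.00104 m) = 6.864×10⁻¹² C·m.
At angle θ the dipole field magnitude is E = (kp/r³)·√(1 + 3cos²θ).
kp/r³ = (8.99×10⁹)(6.864×10⁻¹²) / (0.641)³ = 0.2343 N/C.
√(1 + 3cos²80°) = √(1 + 3·0.0302) = √1.0905 ≈ 1.0443.
E ≈ 0.2343 × 1.044 = 0.2447 N/C.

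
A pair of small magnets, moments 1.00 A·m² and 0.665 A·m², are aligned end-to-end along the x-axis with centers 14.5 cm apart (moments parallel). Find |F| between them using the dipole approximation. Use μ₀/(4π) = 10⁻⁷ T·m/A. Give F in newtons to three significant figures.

On-axis B of dipole 1: B = (μ₀/4π)·2m₁/r³. Force on dipole 2: F = m₂·dB/dr.
dB/dr = −(μ₀/4π)·6m₁/r⁴, so |F| = (μ₀/4π)·6m₁m₂/r⁴.
F = 6(10⁻⁷)(1.00)(0.665)/(0.145)⁴ = 9.026×10⁻⁴ N.

F ≈ 9.03×10⁻⁴ N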